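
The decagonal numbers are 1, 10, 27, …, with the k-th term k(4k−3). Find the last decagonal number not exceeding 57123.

Solve n(4n−3) ≤ 57123 for integer n.
n = 119 gives 56287 ≤ 57123, while n = 120 gives 57240 > 57123; so the answer is 56287.

56287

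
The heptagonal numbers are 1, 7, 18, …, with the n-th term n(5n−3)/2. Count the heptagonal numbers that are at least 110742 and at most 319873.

148

The n-th heptagonal number is n(5n−3)/2.
Smallest index with value ≥ 110742: n = 211 (giving 110986).
Largest index with value ≤ 319873: n = 358 (giving 319873).
Indices 211 through 358: 148 terms.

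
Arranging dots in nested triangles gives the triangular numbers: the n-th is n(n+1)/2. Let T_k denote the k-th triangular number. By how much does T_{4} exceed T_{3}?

Consecutive triangular numbers differ by n: T_{4} − T_{3} = 4.

4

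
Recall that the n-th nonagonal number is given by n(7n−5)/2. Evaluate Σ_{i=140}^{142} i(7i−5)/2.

Σ i(7i−5)/2 = (7Σi² − 5Σi) / 2 over i = 140..142.
Σi = 10153 − 9730 = 423 and Σi² = 964535 − 904890 = 59645.
(7·59645 − 5·423) / 2 = 415400/2 = 207700.

207700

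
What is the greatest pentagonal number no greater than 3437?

Solve n(3n−1)/2 ≤ 3437 for integer n.
n = 48 gives 3432 ≤ 3437, while n = 49 gives 3577 > 3437; so the answer is 3432.

3432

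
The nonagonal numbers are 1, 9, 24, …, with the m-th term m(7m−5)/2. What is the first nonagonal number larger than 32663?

Solve n(7n−5)/2 > 32663 for integer n.
The largest n with value ≤ 32663 is 96 (since 32016 ≤ 32663 < 32689), so the first above is n = 97, value 32689.

32689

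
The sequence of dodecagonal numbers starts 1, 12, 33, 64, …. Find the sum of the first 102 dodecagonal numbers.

Σ i(5i−4) = 5Σi² − 4Σi over i = 1..102.
Σi = 5253 and Σi² = 358955.
5·358955 − 4·5253 = 1773763.

1773763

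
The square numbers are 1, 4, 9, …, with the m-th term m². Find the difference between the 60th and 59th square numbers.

119

n² − (n−1)² = 2n − 1, so 60² − 59² = 2·60 − 1 = 119.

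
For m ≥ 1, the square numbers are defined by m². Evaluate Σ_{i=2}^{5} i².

54

Σ_{i=2}^{5} i² = 55 − 1 = 54.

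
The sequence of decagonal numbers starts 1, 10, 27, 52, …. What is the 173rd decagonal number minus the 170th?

4107

173·(4·173 − 3) = 119197 and 170·(4·170 − 3) = 115090.
Difference: 119197 − 115090 = 4107.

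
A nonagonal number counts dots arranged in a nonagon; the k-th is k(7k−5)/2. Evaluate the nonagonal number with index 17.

17·(7·17 − 5)/2 = 17·114/2 = 17·57 = 969.

969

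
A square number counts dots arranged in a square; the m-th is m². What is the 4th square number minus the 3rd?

n² − (n−1)² = 2n − 1, so 4² − 3² = 2·4 − 1 = 7.

7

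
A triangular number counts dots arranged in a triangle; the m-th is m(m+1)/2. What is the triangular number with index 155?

12090

The 155th triangular number is n(n+1)/2 with n = 155.
155·156/2 = 24180/2 = 12090.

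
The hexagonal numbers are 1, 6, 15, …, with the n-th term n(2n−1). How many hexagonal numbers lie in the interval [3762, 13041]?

The n-th hexagonal number is n(2n−1).
Smallest index with value ≥ 3762: n = 44 (giving 3828).
Largest index with value ≤ 13041: n = 81 (giving 13041).
Indices 44 through 81: 38 terms.

38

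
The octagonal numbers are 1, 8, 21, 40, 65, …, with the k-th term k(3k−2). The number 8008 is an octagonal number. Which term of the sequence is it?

52

Set n(3n−2) = 8008, giving 3n² − 2n − 8008 = 0.
The discriminant is 4 + 12·8008 = 96100, and √96100 = 310.
So n = (2 + 310) / 6 = 312/6 = 52.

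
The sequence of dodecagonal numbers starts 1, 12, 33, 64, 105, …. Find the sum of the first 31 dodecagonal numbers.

Σ i(5i−4) = 5Σi² − 4Σi over i = 1..31.
Σi = 496 and Σi² = 10416.
5·10416 − 4·496 = 50096.

50096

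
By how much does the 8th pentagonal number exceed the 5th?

57

8·(3·8 − 1)/2 = 92 and 5·(3·5 − 1)/2 = 35.
Difference: 92 − 35 = 57.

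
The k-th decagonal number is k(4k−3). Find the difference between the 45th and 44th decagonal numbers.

Consecutive decagonal numbers differ by 8n − 7: here 8·45 − 7 = 353.

353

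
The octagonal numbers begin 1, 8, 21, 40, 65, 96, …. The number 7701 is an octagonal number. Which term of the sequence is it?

51

Set n(3n−2) = 7701, giving 3n² − 2n − 7701 = 0.
The discriminant is 4 + 12·7701 = 92416, and √92416 = 304.
So n = (2 + 304) / 6 = 306/6 = 51.
Check: 51·(3·51 − 2) = 7701. ✓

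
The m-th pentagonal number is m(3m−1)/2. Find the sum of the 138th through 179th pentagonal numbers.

Σ i(3i−1)/2 = (3Σi² − Σi) / 2 over i = 138..179.
Σi = 16110 − 9453 = 6657 and Σi² = 1927830 − 866525 = 1061305.
(3·1061305 − 1·6657) / 2 = 3177258/2 = 1588629.

1588629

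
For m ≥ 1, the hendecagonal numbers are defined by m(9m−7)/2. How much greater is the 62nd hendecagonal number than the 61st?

550

Consecutive hendecagonal numbers differ by 9n − 8: here 9·62 − 8 = 550.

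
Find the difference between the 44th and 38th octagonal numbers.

44·(3·44 − 2) = 5720 and 38·(3·38 − 2) = 4256.
Difference: 5720 − 4256 = 1464.

1464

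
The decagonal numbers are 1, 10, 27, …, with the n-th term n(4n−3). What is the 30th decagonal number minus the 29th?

Consecutive decagonal numbers differ by 8n − 7: here 8·30 − 7 = 233.

233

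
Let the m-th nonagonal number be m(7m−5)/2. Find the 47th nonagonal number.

7614

The 47th nonagonal number is n(7n−5)/2 with n = 47.
47·(7·47 − 5)/2 = 47·324/2 = 47·162 = 7614.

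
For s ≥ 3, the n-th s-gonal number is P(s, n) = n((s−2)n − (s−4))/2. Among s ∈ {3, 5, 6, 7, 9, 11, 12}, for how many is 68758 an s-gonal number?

1

s = 3: P(3, 370) = 68635 and P(3, 371) = 69006; 68758 is not s-gonal.
s = 5: P(5, 214) = 68587 and P(5, 215) = 69230; 68758 is not s-gonal.
s = 6: P(6, 185) = 68265 and P(6, 186) = 69006; 68758 is not s-gonal.
s = 7: P(7, 166) = 68641 and P(7, 167) = 69472; 68758 is not s-gonal.
s = 9: P(9, 140) = 68250 and P(9, 141) = 69231; 68758 is not s-gonal.
s = 11: P(11, 124) = 68758. ✓
s = 12: P(12, 117) = 67977 and P(12, 118) = 69148; 68758 is not s-gonal.
Hits: s ∈ {11} → 1.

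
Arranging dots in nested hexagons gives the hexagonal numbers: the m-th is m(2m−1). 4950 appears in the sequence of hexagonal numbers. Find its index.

Set n(2n−1) = 4950, giving 2n² − n − 4950 = 0.
The discriminant is 1 + 8·4950 = 39601, and √39601 = 199.
So n = (1 + 199) / 4 = 200/4 = 50.
Check: 50·(2·50 − 1) = 4950. ✓

50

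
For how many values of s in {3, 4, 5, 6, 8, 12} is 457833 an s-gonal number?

s = 3: P(3, 956) = 457446 and P(3, 957) = 458403; 457833 is not s-gonal.
s = 4: P(4, 676) = 456976 and P(4, 677) = 458329; 457833 is not s-gonal.
s = 5: P(5, 552) = 456780 and P(5, 553) = 458437; 457833 is not s-gonal.
s = 6: P(6, 478) = 456490 and P(6, 479) = 458403; 457833 is not s-gonal.
s = 8: P(8, 390) = 455520 and P(8, 391) = 457861; 457833 is not s-gonal.
s = 12: P(12, 303) = 457833. ✓
Hits: s ∈ {12} → 1.

1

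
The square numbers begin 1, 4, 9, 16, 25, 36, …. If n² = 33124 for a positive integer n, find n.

182

We need n² = 33124, so n = √33124 = 182.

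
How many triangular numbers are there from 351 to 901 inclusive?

16

The n-th triangular number is n(n+1)/2.
Smallest index with value ≥ 351: n = 26 (giving 351).
Largest index with value ≤ 901: n = 41 (giving 861).
Indices 26 through 41: 16 terms.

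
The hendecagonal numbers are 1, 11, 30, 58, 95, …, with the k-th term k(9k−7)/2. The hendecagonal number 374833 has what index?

289

Set n(9n−7)/2 = 374833, giving 9n² − 7n − 749666 = 0.
So n = (7 + 5195) / 18 = 5202/18 = 289.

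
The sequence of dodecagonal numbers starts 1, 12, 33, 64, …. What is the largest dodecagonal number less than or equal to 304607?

304057

Solve n(5n−4) ≤ 304607 for integer n.
n = 247 gives 304057 ≤ 304607, while n = 248 gives 306528 > 304607; so the answer is 304057.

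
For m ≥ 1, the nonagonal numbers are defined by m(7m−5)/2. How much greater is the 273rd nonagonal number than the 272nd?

Consecutive nonagonal numbers differ by 7n − 6: here 7·273 − 6 = 1905.

1905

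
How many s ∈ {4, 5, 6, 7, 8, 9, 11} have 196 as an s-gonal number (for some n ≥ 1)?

s = 4: P(4, 14) = 196. ✓
s = 5: P(5, 11) = 176 and P(5, 12) = 210; 196 is not s-gonal.
s = 6: P(6, 10) = 190 and P(6, 11) = 231; 196 is not s-gonal.
s = 7: P(7, 9) = 189 and P(7, 10) = 235; 196 is not s-gonal.
s = 8: P(8, 8) = 176 and P(8, 9) = 225; 196 is not s-gonal.
s = 9: P(9, 7) = 154 and P(9, 8) = 204; 196 is not s-gonal.
s = 11: P(11, 7) = 196. ✓
Hits: s ∈ {4, 11} → 2.

2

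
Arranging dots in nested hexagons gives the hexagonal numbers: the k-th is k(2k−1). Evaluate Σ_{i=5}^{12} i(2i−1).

Σ i(2i−1) = 2Σi² − Σi over i = 5..12.
Σi = 78 − 10 = 68 and Σi² = 650 − 30 = 620.
2·620 − 1·68 = 1172.

1172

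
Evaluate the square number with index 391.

152881

391² = 152881.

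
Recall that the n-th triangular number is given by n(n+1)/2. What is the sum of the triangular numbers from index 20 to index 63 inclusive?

Σ i(i+1)/2 = (Σi² + Σi) / 2 over i = 20..63.
Σi = 2016 − 190 = 1826 and Σi² = 85344 − 2470 = 82874.
(1·82874 + 1·1826) / 2 = 84700/2 = 42350.

42350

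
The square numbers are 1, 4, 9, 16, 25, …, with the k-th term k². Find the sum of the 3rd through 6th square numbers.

Σ_{i=3}^{6} i² = 91 − 5 = 86.

86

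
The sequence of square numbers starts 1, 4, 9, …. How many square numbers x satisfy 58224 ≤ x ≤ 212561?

220

The n-th square number is n².
Smallest index with value ≥ 58224: n = 242 (giving 58564).
Largest index with value ≤ 212561: n = 461 (giving 212521).
Indices 242 through 461: 220 terms.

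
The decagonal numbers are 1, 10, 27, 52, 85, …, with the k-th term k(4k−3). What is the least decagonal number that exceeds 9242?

9457

Solve n(4n−3) > 9242 for integer n.
The largest n with value ≤ 9242 is 48 (since 9072 ≤ 9242 < 9457), so the first above is n = 49, value 9457.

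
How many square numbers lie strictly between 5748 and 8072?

The n-th square number is n².
Smallest index with value > 5748: n = 76 (giving 5776).
Largest index with value < 8072: n = 89 (giving 7921).
Indices 76 through 89: 14 terms.

14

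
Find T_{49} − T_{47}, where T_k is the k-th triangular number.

97

49·50/2 = 1225 and 47·48/2 = 1128.
Difference: 1225 − 1128 = 97.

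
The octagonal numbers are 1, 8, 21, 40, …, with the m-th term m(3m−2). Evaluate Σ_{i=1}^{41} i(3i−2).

Σ i(3i−2) = 3Σi² − 2Σi over i = 1..41.
Σi = 861 and Σi² = 23821.
3·23821 − 2·861 = 69741.

69741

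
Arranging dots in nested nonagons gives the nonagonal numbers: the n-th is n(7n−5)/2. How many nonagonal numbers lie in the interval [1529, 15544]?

The n-th nonagonal number is n(7n−5)/2.
Smallest index with value ≥ 1529: n = 22 (giving 1639).
Largest index with value ≤ 15544: n = 67 (giving 15544).
Indices 22 through 67: 46 terms.

46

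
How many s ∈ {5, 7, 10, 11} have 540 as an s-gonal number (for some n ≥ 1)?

2

s = 5: P(5, 19) = 532 and P(5, 20) = 590; 540 is not s-gonal.
s = 7: P(7, 15) = 540. ✓
s = 10: P(10, 12) = 540. ✓
s = 11: P(11, 11) = 506 and P(11, 12) = 606; 540 is not s-gonal.
Hits: s ∈ {7, 10} → 2.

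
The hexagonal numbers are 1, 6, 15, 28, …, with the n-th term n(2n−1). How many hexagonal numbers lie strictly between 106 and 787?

The n-th hexagonal number is n(2n−1).
Smallest index with value > 106: n = 8 (giving 120).
Largest index with value < 787: n = 20 (giving 780).
Indices 8 through 20: 13 terms.

13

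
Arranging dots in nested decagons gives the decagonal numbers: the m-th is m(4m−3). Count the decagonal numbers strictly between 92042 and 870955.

The n-th decagonal number is n(4n−3).
Smallest index with value > 92042: n = 153 (giving 93177).
Largest index with value < 870955: n = 466 (giving 867226).
Indices 153 through 466: 314 terms.

314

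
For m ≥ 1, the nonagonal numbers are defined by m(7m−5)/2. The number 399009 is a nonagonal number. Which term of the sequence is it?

338

Set n(7n−5)/2 = 399009, giving 7n² − 5n − 798018 = 0.
The discriminant is 25 + 56·399009 = 22344529, and √22344529 = 4727.
So n = (5 + 4727) / 14 = 4732/14 = 338.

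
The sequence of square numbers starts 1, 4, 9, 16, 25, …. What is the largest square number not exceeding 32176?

Solve n² ≤ 32176 for integer n.
n = 179 gives 32041 ≤ 32176, while n = 180 gives 32400 > 32176; so the answer is 32041.

32041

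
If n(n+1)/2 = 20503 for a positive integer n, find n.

Set n(n+1)/2 = 20503, giving n² + n − 41006 = 0.
The discriminant is 1 + 8·20503 = 164025, and √164025 = 405.
So n = (-1 + 405) / 2 = 404/2 = 202.
Check: 202·203/2 = 20503. ✓

202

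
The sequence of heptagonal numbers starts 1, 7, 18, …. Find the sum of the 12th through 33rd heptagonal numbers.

29315

Σ i(5i−3)/2 = (5Σi² − 3Σi) / 2 over i = 12..33.
Σi = 561 − 66 = 495 and Σi² = 12529 − 506 = 12023.
(5·12023 − 3·495) / 2 = 58630/2 = 29315.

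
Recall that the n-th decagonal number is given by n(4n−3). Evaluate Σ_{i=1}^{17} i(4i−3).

6681

Σ i(4i−3) = 4Σi² − 3Σi over i = 1..17.
Σi = 153 and Σi² = 1785.
4·1785 − 3·153 = 6681.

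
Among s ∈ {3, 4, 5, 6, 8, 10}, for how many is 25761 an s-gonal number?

s = 3: P(3, 226) = 25651 and P(3, 227) = 25878; 25761 is not s-gonal.
s = 4: P(4, 160) = 25600 and P(4, 161) = 25921; 25761 is not s-gonal.
s = 5: P(5, 131) = 25676 and P(5, 132) = 26070; 25761 is not s-gonal.
s = 6: P(6, 113) = 25425 and P(6, 114) = 25878; 25761 is not s-gonal.
s = 8: P(8, 93) = 25761. ✓
s = 10: P(10, 80) = 25360 and P(10, 81) = 26001; 25761 is not s-gonal.
Hits: s ∈ {8} → 1.

1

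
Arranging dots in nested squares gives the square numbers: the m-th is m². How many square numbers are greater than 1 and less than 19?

The n-th square number is n².
Smallest index with value > 1: n = 2 (giving 4).
Largest index with value < 19: n = 4 (giving 16).
Indices 2 through 4: 3 terms.

3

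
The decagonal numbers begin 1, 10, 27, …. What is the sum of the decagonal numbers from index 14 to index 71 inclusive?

Σ i(4i−3) = 4Σi² − 3Σi over i = 14..71.
Σi = 2556 − 91 = 2465 and Σi² = 121836 − 819 = 121017.
4·121017 − 3·2465 = 476673.

476673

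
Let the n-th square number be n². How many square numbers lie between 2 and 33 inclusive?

4

The n-th square number is n².
Smallest index with value ≥ 2: n = 2 (giving 4).
Largest index with value ≤ 33: n = 5 (giving 25).
Indices 2 through 5: 4 terms.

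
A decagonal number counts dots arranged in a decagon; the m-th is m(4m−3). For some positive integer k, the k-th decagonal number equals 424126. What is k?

Set n(4n−3) = 424126, giving 4n² − 3n − 424126 = 0.
The discriminant is 9 + 16·424126 = 6786025, and √6786025 = 2605.
So n = (3 + 2605) / 8 = 2608/8 = 326.
Check: 326·(4·326 − 3) = 424126. ✓

326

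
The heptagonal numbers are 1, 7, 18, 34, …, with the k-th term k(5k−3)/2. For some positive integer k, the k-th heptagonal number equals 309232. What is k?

352

Set n(5n−3)/2 = 309232, giving 5n² − 3n − 618464 = 0.
The discriminant is 9 + 40·309232 = 12369289, and √12369289 = 3517.
So n = (3 + 3517) / 10 = 3520/10 = 352.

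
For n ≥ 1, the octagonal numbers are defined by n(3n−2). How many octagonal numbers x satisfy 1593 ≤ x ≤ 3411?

11

The n-th octagonal number is n(3n−2).
Smallest index with value ≥ 1593: n = 24 (giving 1680).
Largest index with value ≤ 3411: n = 34 (giving 3400).
Indices 24 through 34: 11 terms.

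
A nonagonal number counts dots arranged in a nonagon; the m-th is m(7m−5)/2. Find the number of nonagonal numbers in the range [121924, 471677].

The n-th nonagonal number is n(7n−5)/2.
Smallest index with value ≥ 121924: n = 187 (giving 121924).
Largest index with value ≤ 471677: n = 367 (giving 470494).
Indices 187 through 367: 181 terms.

181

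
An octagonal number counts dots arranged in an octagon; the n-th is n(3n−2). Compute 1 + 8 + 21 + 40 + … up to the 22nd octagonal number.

Σ i(3i−2) = 3Σi² − 2Σi over i = 1..22.
Σi = 253 and Σi² = 3795.
3·3795 − 2·253 = 10879.

10879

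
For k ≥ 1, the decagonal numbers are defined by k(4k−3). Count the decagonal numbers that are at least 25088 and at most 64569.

The n-th decagonal number is n(4n−3).
Smallest index with value ≥ 25088: n = 80 (giving 25360).
Largest index with value ≤ 64569: n = 127 (giving 64135).
Indices 80 through 127: 48 terms.

48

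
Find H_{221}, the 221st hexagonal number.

97461

The 221st hexagonal number is n(2n−1) with n = 221.
221·(2·221 − 1) = 221·441 = 97461.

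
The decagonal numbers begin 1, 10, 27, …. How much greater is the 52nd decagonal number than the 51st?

409

Consecutive decagonal numbers differ by 8n − 7: here 8·52 − 7 = 409.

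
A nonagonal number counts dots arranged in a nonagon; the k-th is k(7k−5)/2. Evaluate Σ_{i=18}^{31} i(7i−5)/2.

29351

Σ i(7i−5)/2 = (7Σi² − 5Σi) / 2 over i = 18..31.
Σi = 496 − 153 = 343 and Σi² = 10416 − 1785 = 8631.
(7·8631 − 5·343) / 2 = 58702/2 = 29351.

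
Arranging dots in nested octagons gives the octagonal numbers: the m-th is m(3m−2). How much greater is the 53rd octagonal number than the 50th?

53·(3·53 − 2) = 8321 and 50·(3·50 − 2) = 7400.
Difference: 8321 − 7400 = 921.

921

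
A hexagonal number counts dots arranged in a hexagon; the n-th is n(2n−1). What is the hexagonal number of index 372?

The 372nd hexagonal number is n(2n−1) with n = 372.
372·(2·372 − 1) = 372·743 = 276396.

276396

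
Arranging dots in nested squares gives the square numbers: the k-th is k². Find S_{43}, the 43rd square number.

43² = 1849.

1849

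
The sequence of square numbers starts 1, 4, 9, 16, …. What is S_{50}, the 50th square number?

2500

50² = 2500.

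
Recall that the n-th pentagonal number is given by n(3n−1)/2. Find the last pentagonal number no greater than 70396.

69876

Solve n(3n−1)/2 ≤ 70396 for integer n.
n = 216 gives 69876 ≤ 70396, while n = 217 gives 70525 > 70396; so the answer is 69876.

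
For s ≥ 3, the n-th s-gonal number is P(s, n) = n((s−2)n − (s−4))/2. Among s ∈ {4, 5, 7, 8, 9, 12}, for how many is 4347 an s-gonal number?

2

s = 4: P(4, 65) = 4225 and P(4, 66) = 4356; 4347 is not s-gonal.
s = 5: P(5, 54) = 4347. ✓
s = 7: P(7, 42) = 4347. ✓
s = 8: P(8, 38) = 4256 and P(8, 39) = 4485; 4347 is not s-gonal.
s = 9: P(9, 35) = 4200 and P(9, 36) = 4446; 4347 is not s-gonal.
s = 12: P(12, 29) = 4089 and P(12, 30) = 4380; 4347 is not s-gonal.
Hits: s ∈ {5, 7} → 2.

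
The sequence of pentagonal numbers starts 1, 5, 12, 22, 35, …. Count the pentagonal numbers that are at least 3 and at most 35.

4

The n-th pentagonal number is n(3n−1)/2.
Smallest index with value ≥ 3: n = 2 (giving 5).
Largest index with value ≤ 35: n = 5 (giving 35).
Indices 2 through 5: 4 terms.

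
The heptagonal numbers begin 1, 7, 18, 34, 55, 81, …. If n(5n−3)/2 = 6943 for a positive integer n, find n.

53

Set n(5n−3)/2 = 6943, giving 5n² − 3n − 13886 = 0.
The discriminant is 9 + 40·6943 = 277729, and √277729 = 527.
So n = (3 + 527) / 10 = 530/10 = 53.
Check: 53·(5·53 − 3)/2 = 6943. ✓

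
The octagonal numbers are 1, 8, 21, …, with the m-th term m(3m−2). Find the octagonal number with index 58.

58·(3·58 − 2) = 58·172 = 9976.

9976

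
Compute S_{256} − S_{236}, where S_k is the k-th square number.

256² = 65536 and 236² = 55696.
Difference: 65536 − 55696 = 9840.

9840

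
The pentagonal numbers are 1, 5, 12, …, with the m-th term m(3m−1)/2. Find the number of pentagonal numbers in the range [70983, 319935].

245

The n-th pentagonal number is n(3n−1)/2.
Smallest index with value ≥ 70983: n = 218 (giving 71177).
Largest index with value ≤ 319935: n = 462 (giving 319935).
Indices 218 through 462: 245 terms.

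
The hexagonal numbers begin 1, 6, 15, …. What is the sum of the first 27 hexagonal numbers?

Σ i(2i−1) = 2Σi² − Σi over i = 1..27.
Σi = 378 and Σi² = 6930.
2·6930 − 1·378 = 13482.

13482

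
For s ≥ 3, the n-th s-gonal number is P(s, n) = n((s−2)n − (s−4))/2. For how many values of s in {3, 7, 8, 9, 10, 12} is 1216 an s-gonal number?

s = 3: P(3, 48) = 1176 and P(3, 49) = 1225; 1216 is not s-gonal.
s = 7: P(7, 22) = 1177 and P(7, 23) = 1288; 1216 is not s-gonal.
s = 8: P(8, 20) = 1160 and P(8, 21) = 1281; 1216 is not s-gonal.
s = 9: P(9, 19) = 1216. ✓
s = 10: P(10, 17) = 1105 and P(10, 18) = 1242; 1216 is not s-gonal.
s = 12: P(12, 16) = 1216. ✓
Hits: s ∈ {9, 12} → 2.

2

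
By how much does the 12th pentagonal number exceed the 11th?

Consecutive pentagonal numbers differ by 3n − 2: here 3·12 − 2 = 34.

34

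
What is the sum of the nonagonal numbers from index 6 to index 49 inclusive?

138270

Σ i(7i−5)/2 = (7Σi² − 5Σi) / 2 over i = 6..49.
Σi = 1225 − 15 = 1210 and Σi² = 40425 − 55 = 40370.
(7·40370 − 5·1210) / 2 = 276540/2 = 138270.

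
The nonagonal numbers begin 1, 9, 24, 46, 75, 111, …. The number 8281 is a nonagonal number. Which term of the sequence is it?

49

Set n(7n−5)/2 = 8281, giving 7n² − 5n − 16562 = 0.
The discriminant is 25 + 56·8281 = 463761, and √463761 = 681.
So n = (5 + 681) / 14 = 686/14 = 49.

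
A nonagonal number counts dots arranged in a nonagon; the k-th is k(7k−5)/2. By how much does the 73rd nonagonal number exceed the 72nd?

Consecutive nonagonal numbers differ by 7n − 6: here 7·73 − 6 = 505.

505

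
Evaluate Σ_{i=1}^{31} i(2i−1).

Σ i(2i−1) = 2Σi² − Σi over i = 1..31.
Σi = 496 and Σi² = 10416.
2·10416 − 1·496 = 20336.

20336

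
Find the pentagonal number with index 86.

The 86th pentagonal number is n(3n−1)/2 with n = 86.
86·(3·86 − 1)/2 = 86·257/2 = 11051.

11051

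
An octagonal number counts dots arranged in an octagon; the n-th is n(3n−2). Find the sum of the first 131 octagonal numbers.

Σ i(3i−2) = 3Σi² − 2Σi over i = 1..131.
Σi = 8646 and Σi² = 757966.
3·757966 − 2·8646 = 2256606.

2256606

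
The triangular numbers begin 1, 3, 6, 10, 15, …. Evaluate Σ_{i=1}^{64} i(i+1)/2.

45760

Σ i(i+1)/2 = (Σi² + Σi) / 2 over i = 1..64.
Σi = 2080 and Σi² = 89440.
(1·89440 + 1·2080) / 2 = 91520/2 = 45760.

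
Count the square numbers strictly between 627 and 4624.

The n-th square number is n².
Smallest index with value > 627: n = 26 (giving 676).
Largest index with value < 4624: n = 67 (giving 4489).
Indices 26 through 67: 42 terms.

42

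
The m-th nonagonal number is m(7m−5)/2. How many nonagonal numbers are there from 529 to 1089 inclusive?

6

The n-th nonagonal number is n(7n−5)/2.
Smallest index with value ≥ 529: n = 13 (giving 559).
Largest index with value ≤ 1089: n = 18 (giving 1089).
Indices 13 through 18: 6 terms.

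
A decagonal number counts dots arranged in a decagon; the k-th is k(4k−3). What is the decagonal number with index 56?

The 56th decagonal number is n(4n−3) with n = 56.
56·(4·56 − 3) = 56·221 = 12376.

12376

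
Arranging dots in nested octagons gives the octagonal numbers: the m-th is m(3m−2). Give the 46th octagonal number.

The 46th octagonal number is n(3n−2) with n = 46.
46·(3·46 − 2) = 46·136 = 6256.

6256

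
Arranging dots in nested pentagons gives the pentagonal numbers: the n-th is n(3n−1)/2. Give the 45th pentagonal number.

The 45th pentagonal number is n(3n−1)/2 with n = 45.
45·(3·45 − 1)/2 = 45·134/2 = 45·67 = 3015.

3015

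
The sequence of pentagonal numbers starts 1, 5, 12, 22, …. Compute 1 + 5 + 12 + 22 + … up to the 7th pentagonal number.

196

Σ i(3i−1)/2 = (3Σi² − Σi) / 2 over i = 1..7.
Σi = 28 and Σi² = 140.
(3·140 − 1·28) / 2 = 392/2 = 196.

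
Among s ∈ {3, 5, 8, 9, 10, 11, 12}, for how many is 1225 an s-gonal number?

s = 3: P(3, 49) = 1225. ✓
s = 5: P(5, 28) = 1162 and P(5, 29) = 1247; 1225 is not s-gonal.
s = 8: P(8, 20) = 1160 and P(8, 21) = 1281; 1225 is not s-gonal.
s = 9: P(9, 19) = 1216 and P(9, 20) = 1350; 1225 is not s-gonal.
s = 10: P(10, 17) = 1105 and P(10, 18) = 1242; 1225 is not s-gonal.
s = 11: P(11, 16) = 1096 and P(11, 17) = 1241; 1225 is not s-gonal.
s = 12: P(12, 16) = 1216 and P(12, 17) = 1377; 1225 is not s-gonal.
Hits: s ∈ {3} → 1.

1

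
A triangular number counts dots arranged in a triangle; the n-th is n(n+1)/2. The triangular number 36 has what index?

8

Set n(n+1)/2 = 36, giving n² + n − 72 = 0.
The discriminant is 1 + 8·36 = 289, and √289 = 17.
So n = (-1 + 17) / 2 = 16/2 = 8.
Check: 8·9/2 = 36. ✓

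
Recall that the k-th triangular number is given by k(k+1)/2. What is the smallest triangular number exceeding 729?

Solve n(n+1)/2 > 729 for integer n.
The largest n with value ≤ 729 is 37 (since 703 ≤ 729 < 741), so the first above is n = 38, value 741.

741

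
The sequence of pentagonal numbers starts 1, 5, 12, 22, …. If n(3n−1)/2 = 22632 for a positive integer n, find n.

Set n(3n−1)/2 = 22632, giving 3n² − n − 45264 = 0.
So n = (1 + 737) / 6 = 738/6 = 123.
Check: 123·(3·123 − 1)/2 = 22632. ✓

123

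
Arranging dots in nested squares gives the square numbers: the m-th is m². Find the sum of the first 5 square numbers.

Σ_{i=1}^{5} i² = 5·6·11/6 = 55.

55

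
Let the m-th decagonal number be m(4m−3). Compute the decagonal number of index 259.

267547

The 259th decagonal number is n(4n−3) with n = 259.
259·(4·259 − 3) = 259·1033 = 267547.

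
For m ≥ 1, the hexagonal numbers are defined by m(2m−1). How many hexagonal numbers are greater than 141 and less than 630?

9

The n-th hexagonal number is n(2n−1).
Smallest index with value > 141: n = 9 (giving 153).
Largest index with value < 630: n = 17 (giving 561).
Indices 9 through 17: 9 terms.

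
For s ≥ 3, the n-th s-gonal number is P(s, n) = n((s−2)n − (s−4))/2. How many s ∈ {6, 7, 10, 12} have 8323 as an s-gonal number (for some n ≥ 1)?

s = 6: P(6, 64) = 8128 and P(6, 65) = 8385; 8323 is not s-gonal.
s = 7: P(7, 58) = 8323. ✓
s = 10: P(10, 45) = 7965 and P(10, 46) = 8326; 8323 is not s-gonal.
s = 12: P(12, 41) = 8241 and P(12, 42) = 8652; 8323 is not s-gonal.
Hits: s ∈ {7} → 1.

1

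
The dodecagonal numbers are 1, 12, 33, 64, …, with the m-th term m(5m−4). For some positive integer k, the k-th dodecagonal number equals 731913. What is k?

383

Set n(5n−4) = 731913, giving 5n² − 4n − 731913 = 0.
So n = (4 + 3826) / 10 = 3830/10 = 383.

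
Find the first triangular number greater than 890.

Solve n(n+1)/2 > 890 for integer n.
The largest n with value ≤ 890 is 41 (since 861 ≤ 890 < 903), so the first above is n = 42, value 903.

903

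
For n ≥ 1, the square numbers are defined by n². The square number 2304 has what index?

We need n² = 2304, so n = √2304 = 48.

48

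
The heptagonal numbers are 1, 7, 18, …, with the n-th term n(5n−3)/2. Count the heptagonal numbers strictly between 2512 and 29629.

77

The n-th heptagonal number is n(5n−3)/2.
Smallest index with value > 2512: n = 33 (giving 2673).
Largest index with value < 29629: n = 109 (giving 29539).
Indices 33 through 109: 77 terms.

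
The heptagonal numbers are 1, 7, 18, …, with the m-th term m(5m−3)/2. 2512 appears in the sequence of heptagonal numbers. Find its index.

32

Set n(5n−3)/2 = 2512, giving 5n² − 3n − 5024 = 0.
So n = (3 + 317) / 10 = 320/10 = 32.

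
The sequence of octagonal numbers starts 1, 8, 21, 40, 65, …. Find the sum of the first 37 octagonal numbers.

Σ i(3i−2) = 3Σi² − 2Σi over i = 1..37.
Σi = 703 and Σi² = 17575.
3·17575 − 2·703 = 51319.

51319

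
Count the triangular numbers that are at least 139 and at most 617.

18

The n-th triangular number is n(n+1)/2.
Smallest index with value ≥ 139: n = 17 (giving 153).
Largest index with value ≤ 617: n = 34 (giving 595).
Indices 17 through 34: 18 terms.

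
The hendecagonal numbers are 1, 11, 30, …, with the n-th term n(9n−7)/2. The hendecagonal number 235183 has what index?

229

Set n(9n−7)/2 = 235183, giving 9n² − 7n − 470366 = 0.
The discriminant is 49 + 72·235183 = 16933225, and √16933225 = 4115.
So n = (7 + 4115) / 18 = 4122/18 = 229.
Check: 229·(9·229 − 7)/2 = 235183. ✓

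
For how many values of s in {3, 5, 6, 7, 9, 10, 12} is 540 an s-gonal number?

2

s = 3: P(3, 32) = 528 and P(3, 33) = 561; 540 is not s-gonal.
s = 5: P(5, 19) = 532 and P(5, 20) = 590; 540 is not s-gonal.
s = 6: P(6, 16) = 496 and P(6, 17) = 561; 540 is not s-gonal.
s = 7: P(7, 15) = 540. ✓
s = 9: P(9, 12) = 474 and P(9, 13) = 559; 540 is not s-gonal.
s = 10: P(10, 12) = 540. ✓
s = 12: P(12, 10) = 460 and P(12, 11) = 561; 540 is not s-gonal.
Hits: s ∈ {7, 10} → 2.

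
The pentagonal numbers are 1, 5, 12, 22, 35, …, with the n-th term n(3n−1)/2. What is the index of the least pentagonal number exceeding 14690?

Solve n(3n−1)/2 > 14690 for integer n.
The largest n with value ≤ 14690 is 99 (since 14652 ≤ 14690 < 14950), so the first above is n = 100, value 14950.

100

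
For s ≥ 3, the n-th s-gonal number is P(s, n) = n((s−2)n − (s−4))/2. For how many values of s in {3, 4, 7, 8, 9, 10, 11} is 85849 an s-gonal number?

s = 3: P(3, 413) = 85491 and P(3, 414) = 85905; 85849 is not s-gonal.
s = 4: P(4, 293) = 85849. ✓
s = 7: P(7, 185) = 85285 and P(7, 186) = 86211; 85849 is not s-gonal.
s = 8: P(8, 169) = 85345 and P(8, 170) = 86360; 85849 is not s-gonal.
s = 9: P(9, 156) = 84786 and P(9, 157) = 85879; 85849 is not s-gonal.
s = 10: P(10, 146) = 84826 and P(10, 147) = 85995; 85849 is not s-gonal.
s = 11: P(11, 138) = 85215 and P(11, 139) = 86458; 85849 is not s-gonal.
Hits: s ∈ {4} → 1.

1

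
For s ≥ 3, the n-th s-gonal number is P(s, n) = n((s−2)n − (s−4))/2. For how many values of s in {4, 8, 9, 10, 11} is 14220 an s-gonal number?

1

s = 4: P(4, 119) = 14161 and P(4, 120) = 14400; 14220 is not s-gonal.
s = 8: P(8, 69) = 14145 and P(8, 70) = 14560; 14220 is not s-gonal.
s = 9: P(9, 64) = 14176 and P(9, 65) = 14625; 14220 is not s-gonal.
s = 10: P(10, 60) = 14220. ✓
s = 11: P(11, 56) = 13916 and P(11, 57) = 14421; 14220 is not s-gonal.
Hits: s ∈ {10} → 1.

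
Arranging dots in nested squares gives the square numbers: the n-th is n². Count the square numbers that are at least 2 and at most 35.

The n-th square number is n².
Smallest index with value ≥ 2: n = 2 (giving 4).
Largest index with value ≤ 35: n = 5 (giving 25).
Indices 2 through 5: 4 terms.

4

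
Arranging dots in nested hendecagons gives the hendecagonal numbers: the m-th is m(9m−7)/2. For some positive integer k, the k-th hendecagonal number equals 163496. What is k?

Set n(9n−7)/2 = 163496, giving 9n² − 7n − 326992 = 0.
The discriminant is 49 + 72·163496 = 11771761, and √11771761 = 3431.
So n = (7 + 3431) / 18 = 3438/18 = 191.

191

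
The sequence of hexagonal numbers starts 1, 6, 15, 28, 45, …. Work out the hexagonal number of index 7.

91

The 7th hexagonal number is n(2n−1) with n = 7.
7·(2·7 − 1) = 7·13 = 91.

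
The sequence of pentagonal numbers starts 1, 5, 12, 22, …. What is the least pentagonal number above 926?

1001

Solve n(3n−1)/2 > 926 for integer n.
The largest n with value ≤ 926 is 25 (since 925 ≤ 926 < 1001), so the first above is n = 26, value 1001.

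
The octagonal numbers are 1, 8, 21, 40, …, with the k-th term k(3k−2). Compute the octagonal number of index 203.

123221

203·(3·203 − 2) = 203·607 = 123221.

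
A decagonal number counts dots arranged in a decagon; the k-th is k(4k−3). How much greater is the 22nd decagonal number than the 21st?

169

Consecutive decagonal numbers differ by 8n − 7: here 8·22 − 7 = 169.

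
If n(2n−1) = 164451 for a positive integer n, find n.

287

Set n(2n−1) = 164451, giving 2n² − n − 164451 = 0.
The discriminant is 1 + 8·164451 = 1315609, and √1315609 = 1147.
So n = (1 + 1147) / 4 = 1148/4 = 287.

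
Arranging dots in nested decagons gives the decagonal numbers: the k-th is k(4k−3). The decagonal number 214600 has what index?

Set n(4n−3) = 214600, giving 4n² − 3n − 214600 = 0.
The discriminant is 9 + 16·214600 = 3433609, and √3433609 = 1853.
So n = (3 + 1853) / 8 = 1856/8 = 232.
Check: 232·(4·232 − 3) = 214600. ✓

232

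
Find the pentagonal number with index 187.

52360

The 187th pentagonal number is n(3n−1)/2 with n = 187.
187·(3·187 − 1)/2 = 187·560/2 = 187·280 = 52360.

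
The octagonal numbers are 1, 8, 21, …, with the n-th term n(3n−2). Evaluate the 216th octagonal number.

139536

The 216th octagonal number is n(3n−2) with n = 216.
216·(3·216 − 2) = 216·646 = 139536.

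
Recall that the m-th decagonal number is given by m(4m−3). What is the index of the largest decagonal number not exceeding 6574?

Solve n(4n−3) ≤ 6574 for integer n.
n = 40 gives 6280 ≤ 6574, while n = 41 gives 6601 > 6574; so the answer is index 40.

40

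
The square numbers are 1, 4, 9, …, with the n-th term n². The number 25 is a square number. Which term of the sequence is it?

We need n² = 25, so n = √25 = 5.

5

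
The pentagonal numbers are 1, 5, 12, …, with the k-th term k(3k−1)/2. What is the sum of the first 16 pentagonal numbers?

2176

Σ i(3i−1)/2 = (3Σi² − Σi) / 2 over i = 1..16.
Σi = 136 and Σi² = 1496.
(3·1496 − 1·136) / 2 = 4352/2 = 2176.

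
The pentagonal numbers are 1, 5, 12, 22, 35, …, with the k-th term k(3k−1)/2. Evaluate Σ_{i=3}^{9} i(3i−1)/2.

Σ i(3i−1)/2 = (3Σi² − Σi) / 2 over i = 3..9.
Σi = 45 − 3 = 42 and Σi² = 285 − 5 = 280.
(3·280 − 1·42) / 2 = 798/2 = 399.

399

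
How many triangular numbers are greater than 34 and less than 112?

7

The n-th triangular number is n(n+1)/2.
Smallest index with value > 34: n = 8 (giving 36).
Largest index with value < 112: n = 14 (giving 105).
Indices 8 through 14: 7 terms.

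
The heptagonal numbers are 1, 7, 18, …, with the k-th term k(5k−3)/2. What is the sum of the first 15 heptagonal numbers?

Σ i(5i−3)/2 = (5Σi² − 3Σi) / 2 over i = 1..15.
Σi = 120 and Σi² = 1240.
(5·1240 − 3·120) / 2 = 5840/2 = 2920.

2920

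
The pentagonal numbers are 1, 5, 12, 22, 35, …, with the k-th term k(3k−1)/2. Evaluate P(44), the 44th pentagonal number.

2882

The 44th pentagonal number is n(3n−1)/2 with n = 44.
44·(3·44 − 1)/2 = 44·131/2 = 2882.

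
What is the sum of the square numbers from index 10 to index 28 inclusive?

7429

Σ_{i=10}^{28} i² = 7714 − 285 = 7429.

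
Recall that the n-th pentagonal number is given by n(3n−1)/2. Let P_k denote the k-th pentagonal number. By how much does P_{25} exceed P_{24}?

73

Consecutive pentagonal numbers differ by 3n − 2: here 3·25 − 2 = 73.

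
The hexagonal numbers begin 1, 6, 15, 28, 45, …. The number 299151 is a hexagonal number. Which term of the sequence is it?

Set n(2n−1) = 299151, giving 2n² − n − 299151 = 0.
The discriminant is 1 + 8·299151 = 2393209, and √2393209 = 1547.
So n = (1 + 1547) / 4 = 1548/4 = 387.

387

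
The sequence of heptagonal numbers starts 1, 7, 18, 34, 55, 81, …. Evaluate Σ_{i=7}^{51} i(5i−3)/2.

111630

Σ i(5i−3)/2 = (5Σi² − 3Σi) / 2 over i = 7..51.
Σi = 1326 − 21 = 1305 and Σi² = 45526 − 91 = 45435.
(5·45435 − 3·1305) / 2 = 223260/2 = 111630.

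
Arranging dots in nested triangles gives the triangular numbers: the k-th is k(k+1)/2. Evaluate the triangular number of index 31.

496

31·32/2 = 992/2 = 496.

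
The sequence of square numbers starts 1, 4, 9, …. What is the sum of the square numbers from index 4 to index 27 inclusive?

6916

Σ_{i=4}^{27} i² = 6930 − 14 = 6916.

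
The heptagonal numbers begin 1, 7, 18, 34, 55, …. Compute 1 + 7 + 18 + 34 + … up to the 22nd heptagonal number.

Σ i(5i−3)/2 = (5Σi² − 3Σi) / 2 over i = 1..22.
Σi = 253 and Σi² = 3795.
(5·3795 − 3·253) / 2 = 18216/2 = 9108.

9108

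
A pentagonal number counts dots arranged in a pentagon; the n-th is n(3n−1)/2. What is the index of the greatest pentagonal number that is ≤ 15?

Solve n(3n−1)/2 ≤ 15 for integer n.
n = 3 gives 12 ≤ 15, while n = 4 gives 22 > 15; so the answer is index 3.

3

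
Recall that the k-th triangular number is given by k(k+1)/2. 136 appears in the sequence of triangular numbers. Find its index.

16

Set n(n+1)/2 = 136, giving n² + n − 272 = 0.
So n = (-1 + 33) / 2 = 32/2 = 16.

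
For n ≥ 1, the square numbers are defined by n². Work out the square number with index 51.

The 51st square number is n² with n = 51.
51² = 2601.

2601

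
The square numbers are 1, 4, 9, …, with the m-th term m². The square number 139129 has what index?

373

We need n² = 139129, so n = √139129 = 373.
Check: 373² = 139129. ✓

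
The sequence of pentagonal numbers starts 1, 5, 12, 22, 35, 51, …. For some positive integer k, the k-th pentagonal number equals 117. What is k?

Set n(3n−1)/2 = 117, giving 3n² − n − 234 = 0.
The discriminant is 1 + 24·117 = 2809, and √2809 = 53.
So n = (1 + 53) / 6 = 54/6 = 9.

9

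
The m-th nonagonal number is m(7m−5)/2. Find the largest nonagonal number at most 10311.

Solve n(7n−5)/2 ≤ 10311 for integer n.
n = 54 gives 10071 ≤ 10311, while n = 55 gives 10450 > 10311; so the answer is 10071.

10071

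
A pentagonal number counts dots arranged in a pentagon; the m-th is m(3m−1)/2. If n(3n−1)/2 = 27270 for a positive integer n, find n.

Set n(3n−1)/2 = 27270, giving 3n² − n − 54540 = 0.
The discriminant is 1 + 24·27270 = 654481, and √654481 = 809.
So n = (1 + 809) / 6 = 810/6 = 135.
Check: 135·(3·135 − 1)/2 = 27270. ✓

135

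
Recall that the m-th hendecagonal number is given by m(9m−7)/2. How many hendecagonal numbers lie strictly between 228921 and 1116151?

The n-th hendecagonal number is n(9n−7)/2.
Smallest index with value > 228921: n = 226 (giving 229051).
Largest index with value < 1116151: n = 498 (giving 1114275).
Indices 226 through 498: 273 terms.

273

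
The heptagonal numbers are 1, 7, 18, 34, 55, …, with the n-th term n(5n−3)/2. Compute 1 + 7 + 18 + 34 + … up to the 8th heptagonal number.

Σ i(5i−3)/2 = (5Σi² − 3Σi) / 2 over i = 1..8.
Σi = 36 and Σi² = 204.
(5·204 − 3·36) / 2 = 912/2 = 456.

456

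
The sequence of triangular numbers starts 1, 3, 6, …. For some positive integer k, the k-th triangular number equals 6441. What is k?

Set n(n+1)/2 = 6441, giving n² + n − 12882 = 0.
The discriminant is 1 + 8·6441 = 51529, and √51529 = 227.
So n = (-1 + 227) / 2 = 226/2 = 113.
Check: 113·114/2 = 6441. ✓

113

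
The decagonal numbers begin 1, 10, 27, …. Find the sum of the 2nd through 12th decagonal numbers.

Σ i(4i−3) = 4Σi² − 3Σi over i = 2..12.
Σi = 78 − 1 = 77 and Σi² = 650 − 1 = 649.
4·649 − 3·77 = 2365.

2365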